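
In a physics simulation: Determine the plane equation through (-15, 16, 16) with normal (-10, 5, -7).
d = n·P = (-10)(-15) + (5)(16) + (-7)(16) = 118
Plane: -10x + 5y - 7z = 118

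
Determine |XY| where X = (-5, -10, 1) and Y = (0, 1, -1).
d = √[(5)² + (11)² + (-2)²] = √150 = 12.25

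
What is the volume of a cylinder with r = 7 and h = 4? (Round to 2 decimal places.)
Volume = pi * r² * h
Volume = pi * 7² * 4
Volume = pi * 49 * 4
Volume = pi * 196
Volume = 615.75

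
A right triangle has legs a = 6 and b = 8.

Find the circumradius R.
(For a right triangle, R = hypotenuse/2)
Hypotenuse c = √(6² + 8²) = √100 = 10
R = c/2 = 5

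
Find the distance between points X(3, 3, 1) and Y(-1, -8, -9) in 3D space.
d = √[(-4)² + (-11)² + (-10)²] = √237 = 15.39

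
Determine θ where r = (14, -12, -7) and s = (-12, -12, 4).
r·s = -52, |r|² = 389, |s|² = 304
cos θ = -52/√118256 ≈ -0.1512
θ ≈ 98.7°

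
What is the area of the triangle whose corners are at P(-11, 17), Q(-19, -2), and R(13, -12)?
Using the coordinate formula: Area = (1/2)|x₁(y₂-y₃) + x₂(y₃-y₁) + x₃(y₁-y₂)|
Area = (1/2)|(-11)((-2)-(-12)) + (-19)((-12)-17) + 13(17-(-2))|
Area = (1/2)|(-11)*10 + (-19)*(-29) + 13*19|
Area = (1/2)|(-110) + 551 + 247|
Area = (1/2)*688 = 344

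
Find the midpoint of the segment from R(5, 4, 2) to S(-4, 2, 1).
Midpoint = ((5-4)/2, (4+2)/2, (2+1)/2) = (0.5, 3, 1.5)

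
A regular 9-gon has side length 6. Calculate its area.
For a regular 9-gon with side length s = 6:
Apothem a = s / (2*tan(pi/9)) = 6 / (2*tan(pi/9)) ≈ 8.24243
Perimeter P = 9 * 6 = 54
Area = (1/2) * P * a = (1/2) * 54 * 8.24243 = 222.55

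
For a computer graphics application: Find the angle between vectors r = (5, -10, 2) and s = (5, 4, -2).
r·s = -19, |r|² = 129, |s|² = 45
cos θ = -19/√5805 ≈ -0.2494
θ ≈ 104.4°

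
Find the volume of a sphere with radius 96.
Volume = (4/3) * pi * r³
Volume = (4/3) * pi * 96³
Volume = (4/3) * pi * 884736
Volume = 3705973.49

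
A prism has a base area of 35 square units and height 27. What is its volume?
Volume = base area * height
Volume = 35 * 27
Volume = 945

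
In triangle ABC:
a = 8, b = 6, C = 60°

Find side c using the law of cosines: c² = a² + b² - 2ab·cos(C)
c² = 8² + 6² - 2·8·6·cos(60°)
c² = 64 + 36 - 96·0.5000 = 52
c = √52 = 7.211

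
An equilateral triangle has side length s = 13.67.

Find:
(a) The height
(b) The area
(a) Height h = s·√3/2 = 13.67·√3/2 = 11.84
(b) Area = (√3/4)·s² = (√3/4)·13.67² = (√3/4)·186.869 = 80.92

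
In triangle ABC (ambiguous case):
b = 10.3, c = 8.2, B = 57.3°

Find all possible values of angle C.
sin(C)/c = sin(B)/b  →  sin(C) = c·sin(B)/b = 8.2·sin(57.3°)/10.3 = 0.669941
C₁ = arcsin(0.669941) = 42.06°,  C₂ = 180° - C₁ = 137.94°
Check C₂: A = 180° - 57.3° - 137.94° = -15.24° ≤ 0, rejected
C = 42.06° (one solution)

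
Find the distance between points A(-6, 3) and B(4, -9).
Using the distance formula: d = sqrt((x₂-x₁)² + (y₂-y₁)²)
dx = 4 - (-6) = 10
dy = (-9) - 3 = -12
d = sqrt(10² + (-12)²) = sqrt(100 + 144) = sqrt(244) = 15.62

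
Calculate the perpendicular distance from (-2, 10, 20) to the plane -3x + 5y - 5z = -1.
d = |(-3)(-2) + 5(10) + (-5)(20) - (-1)| / √((-3)² + 5² + (-5)²) = 43/√59 = 5.598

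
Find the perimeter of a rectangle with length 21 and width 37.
Perimeter = 2 * (length + width)
Perimeter = 2 * (21 + 37)
Perimeter = 2 * 58
Perimeter = 116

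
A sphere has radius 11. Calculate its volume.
Volume = (4/3) * pi * r³
Volume = (4/3) * pi * 11³
Volume = (4/3) * pi * 1331
Volume = 5575.28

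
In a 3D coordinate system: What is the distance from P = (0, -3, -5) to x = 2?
d = |1(0) + 0(-3) + 0(-5) - (2)| / √(1² + 0² + 0²) = 2/√1 = 2.0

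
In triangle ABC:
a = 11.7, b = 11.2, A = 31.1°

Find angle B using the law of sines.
sin(B)/b = sin(A)/a
sin(B) = b·sin(A)/a = 11.2·sin(31.1°)/11.7 = 0.494459
B = arcsin(0.494459) = 29.63°  (b ≤ a, so B ≤ A and the acute solution is unique)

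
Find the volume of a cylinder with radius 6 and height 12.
Volume = pi * r² * h
Volume = pi * 6² * 12
Volume = pi * 36 * 12
Volume = pi * 432
Volume = 1357.17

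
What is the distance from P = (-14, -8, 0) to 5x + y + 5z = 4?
d = |5(-14) + 1(-8) + 5(0) - (4)| / √(5² + 1² + 5²) = 82/√51 = 11.48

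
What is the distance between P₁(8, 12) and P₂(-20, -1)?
Using the distance formula: d = sqrt((x₂-x₁)² + (y₂-y₁)²)
dx = (-20) - 8 = -28
dy = (-1) - 12 = -13
d = sqrt((-28)² + (-13)²) = sqrt(784 + 169) = sqrt(953) = 30.87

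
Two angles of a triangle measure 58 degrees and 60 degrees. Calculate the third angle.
Sum of angles in a triangle = 180 degrees
Third angle = 180 - 58 - 60
Third angle = 62 degrees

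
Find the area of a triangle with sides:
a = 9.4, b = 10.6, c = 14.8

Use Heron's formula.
s = (a+b+c)/2 = (9.4+10.6+14.8)/2 = 17.4
A = √(s(s-a)(s-b)(s-c)) = √(17.4·8·6.8·2.6)
A = √2461.06 = 49.61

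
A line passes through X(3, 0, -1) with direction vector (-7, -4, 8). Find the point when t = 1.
P(1) = (3 + (-7)(1), 0 + (-4)(1), -1 + 8(1)) = (-4, -4, 7)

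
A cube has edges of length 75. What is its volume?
Volume = s³
Volume = 75³
Volume = 421875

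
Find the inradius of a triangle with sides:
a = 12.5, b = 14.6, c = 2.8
s = (a+b+c)/2 = (12.5+14.6+2.8)/2 = 14.95
Area = √(s(s-a)(s-b)(s-c)) = √(14.95·2.45·0.35·12.15) = 12.4803
r = Area/s = 12.4803/14.95 = 0.8348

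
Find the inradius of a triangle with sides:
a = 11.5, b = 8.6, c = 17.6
s = (a+b+c)/2 = (11.5+8.6+17.6)/2 = 18.85
Area = √(s(s-a)(s-b)(s-c)) = √(18.85·7.35·10.25·1.25) = 42.1324
r = Area/s = 42.1324/18.85 = 2.235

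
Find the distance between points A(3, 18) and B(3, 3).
Using the distance formula: d = sqrt((x₂-x₁)² + (y₂-y₁)²)
dx = 3 - 3 = 0
dy = 3 - 18 = -15
d = sqrt(0² + (-15)²) = sqrt(0 + 225) = sqrt(225) = 15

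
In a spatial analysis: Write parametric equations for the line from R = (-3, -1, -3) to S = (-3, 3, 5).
Direction vector d = S - R = (0, 4, 8)
x = -3, y = -1 + 4t, z = -3 + 8t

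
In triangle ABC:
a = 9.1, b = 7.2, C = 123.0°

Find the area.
Using A = ½ab·sin(C):
A = ½·9.1·7.2·sin(123.0°) = ½·65.52·0.838671 = 27.47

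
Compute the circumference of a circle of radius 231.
Circumference = 2 * pi * r
Circumference = 2 * pi * 231
Circumference = 1451.42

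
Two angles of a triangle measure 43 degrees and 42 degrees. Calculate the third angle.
Sum of angles in a triangle = 180 degrees
Third angle = 180 - 43 - 42
Third angle = 95 degrees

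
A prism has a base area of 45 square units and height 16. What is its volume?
Volume = base area * height
Volume = 45 * 16
Volume = 720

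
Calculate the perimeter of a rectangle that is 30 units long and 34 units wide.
Perimeter = 2 * (length + width)
Perimeter = 2 * (30 + 34)
Perimeter = 2 * 64
Perimeter = 128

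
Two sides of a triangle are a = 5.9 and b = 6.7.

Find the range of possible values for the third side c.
By the triangle inequality: |a - b| < c < a + b
|5.9 - 6.7| < c < 5.9 + 6.7
0.8 < c < 12.6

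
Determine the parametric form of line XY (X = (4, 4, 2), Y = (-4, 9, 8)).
Direction vector d = Y - X = (-8, 5, 6)
x = 4 - 8t, y = 4 + 5t, z = 2 + 6t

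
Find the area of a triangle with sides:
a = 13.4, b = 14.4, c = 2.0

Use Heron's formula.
s = (a+b+c)/2 = (13.4+14.4+2.0)/2 = 14.9
A = √(s(s-a)(s-b)(s-c)) = √(14.9·1.5·0.5·12.9)
A = √144.158 = 12.01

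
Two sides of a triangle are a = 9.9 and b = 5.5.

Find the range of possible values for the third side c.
By the triangle inequality: |a - b| < c < a + b
|9.9 - 5.5| < c < 9.9 + 5.5
4.4 < c < 15.4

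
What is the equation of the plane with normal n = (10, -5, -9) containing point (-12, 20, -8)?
d = n·P = (10)(-12) + (-5)(20) + (-9)(-8) = -148
Plane: 10x - 5y - 9z = -148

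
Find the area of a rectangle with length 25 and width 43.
Area = length * width
Area = 25 * 43
Area = 1075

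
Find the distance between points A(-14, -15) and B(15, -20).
Using the distance formula: d = sqrt((x₂-x₁)² + (y₂-y₁)²)
dx = 15 - (-14) = 29
dy = (-20) - (-15) = -5
d = sqrt(29² + (-5)²) = sqrt(841 + 25) = sqrt(866) = 29.43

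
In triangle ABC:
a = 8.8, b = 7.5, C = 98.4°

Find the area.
Using A = ½ab·sin(C):
A = ½·8.8·7.5·sin(98.4°) = ½·66·0.989272 = 32.65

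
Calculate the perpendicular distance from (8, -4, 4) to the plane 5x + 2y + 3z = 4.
d = |5(8) + 2(-4) + 3(4) - (4)| / √(5² + 2² + 3²) = 40/√38 = 6.489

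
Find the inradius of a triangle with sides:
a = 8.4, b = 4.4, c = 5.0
s = (a+b+c)/2 = (8.4+4.4+5.0)/2 = 8.9
Area = √(s(s-a)(s-b)(s-c)) = √(8.9·0.5·4.5·3.9) = 8.83728
r = Area/s = 8.83728/8.9 = 0.993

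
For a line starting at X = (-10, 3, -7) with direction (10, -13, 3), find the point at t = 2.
P(2) = (-10 + 10(2), 3 + (-13)(2), -7 + 3(2)) = (10, -23, -1)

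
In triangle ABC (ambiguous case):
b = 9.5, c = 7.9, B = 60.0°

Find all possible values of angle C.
sin(C)/c = sin(B)/b  →  sin(C) = c·sin(B)/b = 7.9·sin(60.0°)/9.5 = 0.720168
C₁ = arcsin(0.720168) = 46.07°,  C₂ = 180° - C₁ = 133.93°
Check C₂: A = 180° - 60.0° - 133.93° = -13.93° ≤ 0, rejected
C = 46.07° (one solution)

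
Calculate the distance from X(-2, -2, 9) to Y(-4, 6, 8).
d = √[(-2)² + (8)² + (-1)²] = √69 = 8.307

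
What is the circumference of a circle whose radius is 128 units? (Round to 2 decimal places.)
Circumference = 2 * pi * r
Circumference = 2 * pi * 128
Circumference = 804.25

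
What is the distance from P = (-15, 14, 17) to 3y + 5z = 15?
d = |0(-15) + 3(14) + 5(17) - (15)| / √(0² + 3² + 5²) = 112/√34 = 19.21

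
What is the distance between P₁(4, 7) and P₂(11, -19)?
Using the distance formula: d = sqrt((x₂-x₁)² + (y₂-y₁)²)
dx = 11 - 4 = 7
dy = (-19) - 7 = -26
d = sqrt(7² + (-26)²) = sqrt(49 + 676) = sqrt(725) = 26.93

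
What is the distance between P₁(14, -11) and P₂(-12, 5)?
Using the distance formula: d = sqrt((x₂-x₁)² + (y₂-y₁)²)
dx = (-12) - 14 = -26
dy = 5 - (-11) = 16
d = sqrt((-26)² + 16²) = sqrt(676 + 256) = sqrt(932) = 30.53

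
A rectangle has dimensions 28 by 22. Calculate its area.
Area = length * width
Area = 28 * 22
Area = 616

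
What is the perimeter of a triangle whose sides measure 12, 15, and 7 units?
Perimeter = sum of all sides
Perimeter = 12 + 15 + 7
Perimeter = 34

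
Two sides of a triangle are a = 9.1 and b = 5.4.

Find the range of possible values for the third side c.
By the triangle inequality: |a - b| < c < a + b
|9.1 - 5.4| < c < 9.1 + 5.4
3.7 < c < 14.5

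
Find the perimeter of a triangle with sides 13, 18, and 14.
Perimeter = sum of all sides
Perimeter = 13 + 18 + 14
Perimeter = 45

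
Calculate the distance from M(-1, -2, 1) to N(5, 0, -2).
d = √[(6)² + (2)² + (-3)²] = √49 = 7.0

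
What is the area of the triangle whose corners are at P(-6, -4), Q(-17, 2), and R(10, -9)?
Using the coordinate formula: Area = (1/2)|x₁(y₂-y₃) + x₂(y₃-y₁) + x₃(y₁-y₂)|
Area = (1/2)|(-6)(2-(-9)) + (-17)((-9)-(-4)) + 10((-4)-2)|
Area = (1/2)|(-6)*11 + (-17)*(-5) + 10*(-6)|
Area = (1/2)|(-66) + 85 + (-60)|
Area = (1/2)*41 = 20.50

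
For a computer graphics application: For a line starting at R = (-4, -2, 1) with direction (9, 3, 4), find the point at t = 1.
P(1) = (-4 + 9(1), -2 + 3(1), 1 + 4(1)) = (5, 1, 5)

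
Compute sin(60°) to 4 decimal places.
sin(60 degrees) = sqrt(3)/2
Decimal approximation: 0.866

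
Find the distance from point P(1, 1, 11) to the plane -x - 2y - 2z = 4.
d = |(-1)(1) + (-2)(1) + (-2)(11) - (4)| / √((-1)² + (-2)² + (-2)²) = 29/√9 = 9.667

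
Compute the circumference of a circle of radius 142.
Circumference = 2 * pi * r
Circumference = 2 * pi * 142
Circumference = 892.21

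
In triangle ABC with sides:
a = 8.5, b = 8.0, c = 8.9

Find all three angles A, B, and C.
By the law of cosines:
cos(A) = (b² + c² - a²)/(2bc) = 0.498315  →  A = 60.11°
cos(B) = (a² + c² - b²)/(2ac) = 0.578057  →  B = 54.69°
cos(C) = (a² + b² - c²)/(2ab) = 0.419412  →  C = 65.2°
Check: A + B + C = 180.0° ✓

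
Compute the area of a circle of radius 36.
Area = pi * r²
Area = pi * 36²
Area = pi * 1296
Area = 4071.50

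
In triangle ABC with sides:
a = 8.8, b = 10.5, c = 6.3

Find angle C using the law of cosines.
cos(C) = (a² + b² - c²)/(2ab)
cos(C) = (8.8² + 10.5² - 6.3²)/(2·8.8·10.5) = 148/184.8 = 0.800866
C = arccos(0.800866) = 36.79°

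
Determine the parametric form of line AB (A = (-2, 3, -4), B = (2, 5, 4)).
Direction vector d = B - A = (4, 2, 8)
x = -2 + 4t, y = 3 + 2t, z = -4 + 8t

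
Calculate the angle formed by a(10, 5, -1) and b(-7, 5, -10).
a·b = -35, |a|² = 126, |b|² = 174
cos θ = -35/√21924 ≈ -0.2364
θ ≈ 103.7°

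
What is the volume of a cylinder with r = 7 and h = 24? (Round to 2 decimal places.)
Volume = pi * r² * h
Volume = pi * 7² * 24
Volume = pi * 49 * 24
Volume = pi * 1176
Volume = 3694.51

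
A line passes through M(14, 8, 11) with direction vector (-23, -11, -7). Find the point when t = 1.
P(1) = (14 + (-23)(1), 8 + (-11)(1), 11 + (-7)(1)) = (-9, -3, 4)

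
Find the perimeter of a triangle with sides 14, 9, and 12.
Perimeter = sum of all sides
Perimeter = 14 + 9 + 12
Perimeter = 35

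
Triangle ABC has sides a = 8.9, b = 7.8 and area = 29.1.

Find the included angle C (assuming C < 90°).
Area = ½ab·sin(C)  →  sin(C) = 2·Area/(ab)
sin(C) = 2·29.1/(8.9·7.8) = 0.838375
C = arcsin(0.838375) = 56.97°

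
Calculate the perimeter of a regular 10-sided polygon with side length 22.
Perimeter = number of sides * side length
Perimeter = 10 * 22
Perimeter = 220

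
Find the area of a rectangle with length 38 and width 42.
Area = length * width
Area = 38 * 42
Area = 1596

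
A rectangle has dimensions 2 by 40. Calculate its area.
Area = length * width
Area = 2 * 40
Area = 80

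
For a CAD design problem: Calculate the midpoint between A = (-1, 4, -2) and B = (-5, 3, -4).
Midpoint = ((-1-5)/2, (4+3)/2, (-2-4)/2) = (-3, 3.5, -3)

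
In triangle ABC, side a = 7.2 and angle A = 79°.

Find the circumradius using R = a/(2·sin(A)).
R = a/(2·sin(A)) = 7.2/(2·sin(79°))
R = 7.2/(2·0.981627) = 7.2/1.963254 = 3.667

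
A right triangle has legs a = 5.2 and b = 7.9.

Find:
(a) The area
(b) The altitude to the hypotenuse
(a) Area = ½ab = ½·5.2·7.9 = 20.54
(b) Hypotenuse c = √(5.2² + 7.9²) = √89.45 = 9.4578
    Area = ½·c·h_c  →  h_c = 2·Area/c = 2·20.54/9.4578 = 4.344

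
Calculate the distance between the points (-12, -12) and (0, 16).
Using the distance formula: d = sqrt((x₂-x₁)² + (y₂-y₁)²)
dx = 0 - (-12) = 12
dy = 16 - (-12) = 28
d = sqrt(12² + 28²) = sqrt(144 + 784) = sqrt(928) = 30.46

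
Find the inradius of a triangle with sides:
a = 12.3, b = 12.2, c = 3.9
s = (a+b+c)/2 = (12.3+12.2+3.9)/2 = 14.2
Area = √(s(s-a)(s-b)(s-c)) = √(14.2·1.9·2·10.3) = 23.5752
r = Area/s = 23.5752/14.2 = 1.66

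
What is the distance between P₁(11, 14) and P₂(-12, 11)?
Using the distance formula: d = sqrt((x₂-x₁)² + (y₂-y₁)²)
dx = (-12) - 11 = -23
dy = 11 - 14 = -3
d = sqrt((-23)² + (-3)²) = sqrt(529 + 9) = sqrt(538) = 23.19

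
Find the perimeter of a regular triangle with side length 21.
Perimeter = number of sides * side length
Perimeter = 3 * 21
Perimeter = 63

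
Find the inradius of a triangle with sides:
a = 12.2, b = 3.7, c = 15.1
s = (a+b+c)/2 = (12.2+3.7+15.1)/2 = 15.5
Area = √(s(s-a)(s-b)(s-c)) = √(15.5·3.3·11.8·0.4) = 15.538
r = Area/s = 15.538/15.5 = 1.002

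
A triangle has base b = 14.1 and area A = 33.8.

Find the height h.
A = ½bh  →  h = 2A/b
h = 2·33.8/14.1 = 4.794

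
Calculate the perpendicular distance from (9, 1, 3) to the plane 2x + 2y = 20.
d = |2(9) + 2(1) + 0(3) - (20)| / √(2² + 2² + 0²) = 0/√8 = 0.0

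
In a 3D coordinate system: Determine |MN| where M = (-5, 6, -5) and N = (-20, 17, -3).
d = √[(-15)² + (11)² + (2)²] = √350 = 18.71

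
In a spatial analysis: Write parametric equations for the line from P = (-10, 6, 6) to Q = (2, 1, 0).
Direction vector d = Q - P = (12, -5, -6)
x = -10 + 12t, y = 6 - 5t, z = 6 - 6t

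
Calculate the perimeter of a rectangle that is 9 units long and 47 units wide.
Perimeter = 2 * (length + width)
Perimeter = 2 * (9 + 47)
Perimeter = 2 * 56
Perimeter = 112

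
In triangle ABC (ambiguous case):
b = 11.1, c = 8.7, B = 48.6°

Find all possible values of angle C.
sin(C)/c = sin(B)/b  →  sin(C) = c·sin(B)/b = 8.7·sin(48.6°)/11.1 = 0.587925
C₁ = arcsin(0.587925) = 36.01°,  C₂ = 180° - C₁ = 143.99°
Check C₂: A = 180° - 48.6° - 143.99° = -12.59° ≤ 0, rejected
C = 36.01° (one solution)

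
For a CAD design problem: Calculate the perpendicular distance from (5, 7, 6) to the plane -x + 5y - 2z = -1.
d = |(-1)(5) + 5(7) + (-2)(6) - (-1)| / √((-1)² + 5² + (-2)²) = 19/√30 = 3.469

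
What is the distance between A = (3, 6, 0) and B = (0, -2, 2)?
d = √[(-3)² + (-8)² + (2)²] = √77 = 8.775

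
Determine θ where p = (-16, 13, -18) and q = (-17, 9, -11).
p·q = 587, |p|² = 749, |q|² = 491
cos θ = 587/√367759 ≈ 0.968
θ ≈ 14.54°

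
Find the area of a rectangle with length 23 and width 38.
Area = length * width
Area = 23 * 38
Area = 874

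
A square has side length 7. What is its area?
Area = s²
Area = 7²
Area = 49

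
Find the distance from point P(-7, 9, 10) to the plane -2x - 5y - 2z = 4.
d = |(-2)(-7) + (-5)(9) + (-2)(10) - (4)| / √((-2)² + (-5)² + (-2)²) = 55/√33 = 9.574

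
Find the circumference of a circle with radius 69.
Circumference = 2 * pi * r
Circumference = 2 * pi * 69
Circumference = 433.54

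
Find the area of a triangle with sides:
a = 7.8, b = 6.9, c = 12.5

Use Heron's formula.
s = (a+b+c)/2 = (7.8+6.9+12.5)/2 = 13.6
A = √(s(s-a)(s-b)(s-c)) = √(13.6·5.8·6.7·1.1)
A = √581.346 = 24.11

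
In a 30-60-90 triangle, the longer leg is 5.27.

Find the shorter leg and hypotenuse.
In a 30-60-90 triangle, sides are in ratio 1 : √3 : 2.
Long leg = short leg·√3  →  short leg = 5.27/√3 = 3.043
Hypotenuse = 2·(short leg) = 2·5.27/√3 = 6.085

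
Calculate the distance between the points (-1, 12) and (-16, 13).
Using the distance formula: d = sqrt((x₂-x₁)² + (y₂-y₁)²)
dx = (-16) - (-1) = -15
dy = 13 - 12 = 1
d = sqrt((-15)² + 1²) = sqrt(225 + 1) = sqrt(226) = 15.03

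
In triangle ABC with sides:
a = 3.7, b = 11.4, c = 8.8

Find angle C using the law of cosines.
cos(C) = (a² + b² - c²)/(2ab)
cos(C) = (3.7² + 11.4² - 8.8²)/(2·3.7·11.4) = 66.21/84.36 = 0.784851
C = arccos(0.784851) = 38.29°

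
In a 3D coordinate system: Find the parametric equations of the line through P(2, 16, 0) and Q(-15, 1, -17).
Direction vector d = Q - P = (-17, -15, -17)
x = 2 - 17t, y = 16 - 15t, z = 0 - 17t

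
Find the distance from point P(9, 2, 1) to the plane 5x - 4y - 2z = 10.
d = |5(9) + (-4)(2) + (-2)(1) - (10)| / √(5² + (-4)² + (-2)²) = 25/√45 = 3.727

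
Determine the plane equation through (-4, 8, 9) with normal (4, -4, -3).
d = n·P = (4)(-4) + (-4)(8) + (-3)(9) = -75
Plane: 4x - 4y - 3z = -75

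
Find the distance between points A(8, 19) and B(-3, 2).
Using the distance formula: d = sqrt((x₂-x₁)² + (y₂-y₁)²)
dx = (-3) - 8 = -11
dy = 2 - 19 = -17
d = sqrt((-11)² + (-17)²) = sqrt(121 + 289) = sqrt(410) = 20.25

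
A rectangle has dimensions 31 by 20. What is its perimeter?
Perimeter = 2 * (length + width)
Perimeter = 2 * (31 + 20)
Perimeter = 2 * 51
Perimeter = 102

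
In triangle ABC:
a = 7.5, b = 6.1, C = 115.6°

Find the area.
Using A = ½ab·sin(C):
A = ½·7.5·6.1·sin(115.6°) = ½·45.75·0.901833 = 20.63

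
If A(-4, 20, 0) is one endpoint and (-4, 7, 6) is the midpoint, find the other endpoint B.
B = (2×(-4) - (-4), 2×7 - 20, 2×6 - 0) = (-4, -6, 12)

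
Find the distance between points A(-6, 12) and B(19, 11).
Using the distance formula: d = sqrt((x₂-x₁)² + (y₂-y₁)²)
dx = 19 - (-6) = 25
dy = 11 - 12 = -1
d = sqrt(25² + (-1)²) = sqrt(625 + 1) = sqrt(626) = 25.02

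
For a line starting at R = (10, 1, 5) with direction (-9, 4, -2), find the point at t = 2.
P(2) = (10 + (-9)(2), 1 + 4(2), 5 + (-2)(2)) = (-8, 9, 1)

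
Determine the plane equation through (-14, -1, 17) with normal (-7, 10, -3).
d = n·P = (-7)(-14) + (10)(-1) + (-3)(17) = 37
Plane: -7x + 10y - 3z = 37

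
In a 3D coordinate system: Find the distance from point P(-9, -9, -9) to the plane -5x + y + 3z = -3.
d = |(-5)(-9) + 1(-9) + 3(-9) - (-3)| / √((-5)² + 1² + 3²) = 12/√35 = 2.028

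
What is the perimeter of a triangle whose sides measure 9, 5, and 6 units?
Perimeter = sum of all sides
Perimeter = 9 + 5 + 6
Perimeter = 20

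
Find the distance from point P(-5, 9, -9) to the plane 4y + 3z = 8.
d = |0(-5) + 4(9) + 3(-9) - (8)| / √(0² + 4² + 3²) = 1/√25 = 0.2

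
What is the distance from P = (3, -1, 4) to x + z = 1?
d = |1(3) + 0(-1) + 1(4) - (1)| / √(1² + 0² + 1²) = 6/√2 = 4.243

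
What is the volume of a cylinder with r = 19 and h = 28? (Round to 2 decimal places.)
Volume = pi * r² * h
Volume = pi * 19² * 28
Volume = pi * 361 * 28
Volume = pi * 10108
Volume = 31755.22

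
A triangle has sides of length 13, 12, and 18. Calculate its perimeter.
Perimeter = sum of all sides
Perimeter = 13 + 12 + 18
Perimeter = 43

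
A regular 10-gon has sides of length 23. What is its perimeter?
Perimeter = number of sides * side length
Perimeter = 10 * 23
Perimeter = 230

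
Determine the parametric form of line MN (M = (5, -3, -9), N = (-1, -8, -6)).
Direction vector d = N - M = (-6, -5, 3)
x = 5 - 6t, y = -3 - 5t, z = -9 + 3t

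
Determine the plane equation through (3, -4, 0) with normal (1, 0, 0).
d = n·P = (1)(3) + (0)(-4) + (0)(0) = 3
Plane: x = 3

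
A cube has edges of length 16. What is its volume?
Volume = s³
Volume = 16³
Volume = 4096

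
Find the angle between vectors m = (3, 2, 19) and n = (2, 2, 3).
m·n = 67, |m|² = 374, |n|² = 17
cos θ = 67/√6358 ≈ 0.8403
θ ≈ 32.83°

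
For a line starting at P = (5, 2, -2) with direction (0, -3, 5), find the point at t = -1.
P(-1) = (5 + 0(-1), 2 + (-3)(-1), -2 + 5(-1)) = (5, 5, -7)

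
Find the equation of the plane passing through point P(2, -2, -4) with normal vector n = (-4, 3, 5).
d = n·P = (-4)(2) + (3)(-2) + (5)(-4) = -34
Plane: -4x + 3y + 5z = -34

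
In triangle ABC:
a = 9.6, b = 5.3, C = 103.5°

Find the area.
Using A = ½ab·sin(C):
A = ½·9.6·5.3·sin(103.5°) = ½·50.88·0.972370 = 24.74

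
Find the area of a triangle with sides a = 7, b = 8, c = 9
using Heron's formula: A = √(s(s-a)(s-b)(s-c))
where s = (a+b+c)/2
s = (7+8+9)/2 = 12
A = √(12·5·4·3) = √720 = 26.83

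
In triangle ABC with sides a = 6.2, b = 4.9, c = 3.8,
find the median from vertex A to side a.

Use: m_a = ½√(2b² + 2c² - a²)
m_a = ½√(2·4.9² + 2·3.8² - 6.2²)
m_a = ½√(48.02 + 28.88 - 38.44) = ½√38.46 = 3.101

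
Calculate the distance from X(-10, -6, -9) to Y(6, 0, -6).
d = √[(16)² + (6)² + (3)²] = √301 = 17.35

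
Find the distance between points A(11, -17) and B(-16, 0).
Using the distance formula: d = sqrt((x₂-x₁)² + (y₂-y₁)²)
dx = (-16) - 11 = -27
dy = 0 - (-17) = 17
d = sqrt((-27)² + 17²) = sqrt(729 + 289) = sqrt(1018) = 31.91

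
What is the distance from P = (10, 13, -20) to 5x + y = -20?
d = |5(10) + 1(13) + 0(-20) - (-20)| / √(5² + 1² + 0²) = 83/√26 = 16.28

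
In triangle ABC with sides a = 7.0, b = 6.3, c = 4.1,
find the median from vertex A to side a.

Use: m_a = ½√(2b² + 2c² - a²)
m_a = ½√(2·6.3² + 2·4.1² - 7.0²)
m_a = ½√(79.38 + 33.62 - 49) = ½√64 = 4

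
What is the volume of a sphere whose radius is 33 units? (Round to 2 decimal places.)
Volume = (4/3) * pi * r³
Volume = (4/3) * pi * 33³
Volume = (4/3) * pi * 35937
Volume = 150532.55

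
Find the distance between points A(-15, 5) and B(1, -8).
Using the distance formula: d = sqrt((x₂-x₁)² + (y₂-y₁)²)
dx = 1 - (-15) = 16
dy = (-8) - 5 = -13
d = sqrt(16² + (-13)²) = sqrt(256 + 169) = sqrt(425) = 20.62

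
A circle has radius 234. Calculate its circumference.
Circumference = 2 * pi * r
Circumference = 2 * pi * 234
Circumference = 1470.27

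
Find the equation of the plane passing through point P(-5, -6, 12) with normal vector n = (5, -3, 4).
d = n·P = (5)(-5) + (-3)(-6) + (4)(12) = 41
Plane: 5x - 3y + 4z = 41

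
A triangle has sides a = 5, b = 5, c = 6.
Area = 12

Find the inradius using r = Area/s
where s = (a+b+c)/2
s = (5+5+6)/2 = 8
r = Area/s = 12/8 = 1.5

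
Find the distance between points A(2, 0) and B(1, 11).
Using the distance formula: d = sqrt((x₂-x₁)² + (y₂-y₁)²)
dx = 1 - 2 = -1
dy = 11 - 0 = 11
d = sqrt((-1)² + 11²) = sqrt(1 + 121) = sqrt(122) = 11.05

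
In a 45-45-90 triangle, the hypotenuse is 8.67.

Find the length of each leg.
In a 45-45-90 triangle, hypotenuse = leg·√2  →  leg = hypotenuse/√2
leg = 8.67/√2 = 6.131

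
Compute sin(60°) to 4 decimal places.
sin(60 degrees) = sqrt(3)/2
Decimal approximation: 0.866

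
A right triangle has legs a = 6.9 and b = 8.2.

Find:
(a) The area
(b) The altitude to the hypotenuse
(a) Area = ½ab = ½·6.9·8.2 = 28.29
(b) Hypotenuse c = √(6.9² + 8.2²) = √114.85 = 10.7168
    Area = ½·c·h_c  →  h_c = 2·Area/c = 2·28.29/10.7168 = 5.28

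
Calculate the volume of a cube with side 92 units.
Volume = s³
Volume = 92³
Volume = 778688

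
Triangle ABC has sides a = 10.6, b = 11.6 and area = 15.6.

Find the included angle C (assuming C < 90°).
Area = ½ab·sin(C)  →  sin(C) = 2·Area/(ab)
sin(C) = 2·15.6/(10.6·11.6) = 0.253741
C = arcsin(0.253741) = 14.7°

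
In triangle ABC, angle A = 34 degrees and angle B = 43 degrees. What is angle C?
Sum of angles in a triangle = 180 degrees
Third angle = 180 - 34 - 43
Third angle = 103 degrees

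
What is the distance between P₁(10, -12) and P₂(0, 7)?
Using the distance formula: d = sqrt((x₂-x₁)² + (y₂-y₁)²)
dx = 0 - 10 = -10
dy = 7 - (-12) = 19
d = sqrt((-10)² + 19²) = sqrt(100 + 361) = sqrt(461) = 21.47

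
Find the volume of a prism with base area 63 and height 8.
Volume = base area * height
Volume = 63 * 8
Volume = 504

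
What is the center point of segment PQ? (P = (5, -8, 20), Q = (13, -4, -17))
Midpoint = ((5+13)/2, (-8-4)/2, (20-17)/2) = (9, -6, 1.5)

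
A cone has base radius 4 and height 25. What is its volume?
Volume = (1/3) * pi * r² * h
Volume = (1/3) * pi * 4² * 25
Volume = (1/3) * pi * 16 * 25
Volume = (1/3) * pi * 400
Volume = 418.88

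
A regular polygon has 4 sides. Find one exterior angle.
Exterior angle of a regular n-gon = 360/n
Exterior angle = 360/4
Exterior angle = 90 degrees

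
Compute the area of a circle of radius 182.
Area = pi * r²
Area = pi * 182²
Area = pi * 33124
Area = 104062.12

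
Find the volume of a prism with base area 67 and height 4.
Volume = base area * height
Volume = 67 * 4
Volume = 268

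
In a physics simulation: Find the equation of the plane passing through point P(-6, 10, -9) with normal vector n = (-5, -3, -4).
d = n·P = (-5)(-6) + (-3)(10) + (-4)(-9) = 36
Plane: -5x - 3y - 4z = 36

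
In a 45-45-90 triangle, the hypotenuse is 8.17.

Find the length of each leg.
In a 45-45-90 triangle, hypotenuse = leg·√2  →  leg = hypotenuse/√2
leg = 8.17/√2 = 5.777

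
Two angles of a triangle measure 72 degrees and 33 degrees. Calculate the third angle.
Sum of angles in a triangle = 180 degrees
Third angle = 180 - 72 - 33
Third angle = 75 degrees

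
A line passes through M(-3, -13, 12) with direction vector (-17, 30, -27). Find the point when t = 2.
P(2) = (-3 + (-17)(2), -13 + 30(2), 12 + (-27)(2)) = (-37, 47, -42)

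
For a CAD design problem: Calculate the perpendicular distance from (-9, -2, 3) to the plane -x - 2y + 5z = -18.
d = |(-1)(-9) + (-2)(-2) + 5(3) - (-18)| / √((-1)² + (-2)² + 5²) = 46/√30 = 8.398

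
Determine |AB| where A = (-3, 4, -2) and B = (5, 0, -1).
d = √[(8)² + (-4)² + (1)²] = √81 = 9.0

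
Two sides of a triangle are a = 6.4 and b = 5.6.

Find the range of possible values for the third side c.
By the triangle inequality: |a - b| < c < a + b
|6.4 - 5.6| < c < 6.4 + 5.6
0.8 < c < 12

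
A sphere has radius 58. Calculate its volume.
Volume = (4/3) * pi * r³
Volume = (4/3) * pi * 58³
Volume = (4/3) * pi * 195112
Volume = 817283.23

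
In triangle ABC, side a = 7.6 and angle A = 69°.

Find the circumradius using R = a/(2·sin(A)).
R = a/(2·sin(A)) = 7.6/(2·sin(69°))
R = 7.6/(2·0.933580) = 7.6/1.867161 = 4.07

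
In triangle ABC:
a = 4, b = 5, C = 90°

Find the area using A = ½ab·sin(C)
A = ½·4·5·sin(90°) = ½·20·1.000000 = 10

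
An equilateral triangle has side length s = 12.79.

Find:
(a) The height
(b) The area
(a) Height h = s·√3/2 = 12.79·√3/2 = 11.08
(b) Area = (√3/4)·s² = (√3/4)·12.79² = (√3/4)·163.584 = 70.83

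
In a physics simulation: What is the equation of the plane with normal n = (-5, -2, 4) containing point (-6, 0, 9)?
d = n·P = (-5)(-6) + (-2)(0) + (4)(9) = 66
Plane: -5x - 2y + 4z = 66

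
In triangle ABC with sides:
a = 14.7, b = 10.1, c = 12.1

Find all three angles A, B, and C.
By the law of cosines:
cos(A) = (b² + c² - a²)/(2bc) = 0.132272  →  A = 82.4°
cos(B) = (a² + c² - b²)/(2ac) = 0.732248  →  B = 42.92°
cos(C) = (a² + b² - c²)/(2ab) = 0.578198  →  C = 54.68°
Check: A + B + C = 180.0° ✓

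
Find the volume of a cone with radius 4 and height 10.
Volume = (1/3) * pi * r² * h
Volume = (1/3) * pi * 4² * 10
Volume = (1/3) * pi * 16 * 10
Volume = (1/3) * pi * 160
Volume = 167.55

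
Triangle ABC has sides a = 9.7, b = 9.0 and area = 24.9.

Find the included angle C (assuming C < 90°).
Area = ½ab·sin(C)  →  sin(C) = 2·Area/(ab)
sin(C) = 2·24.9/(9.7·9.0) = 0.570447
C = arcsin(0.570447) = 34.78°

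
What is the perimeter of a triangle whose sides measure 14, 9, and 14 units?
Perimeter = sum of all sides
Perimeter = 14 + 9 + 14
Perimeter = 37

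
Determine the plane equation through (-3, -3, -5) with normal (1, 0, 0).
d = n·P = (1)(-3) + (0)(-3) + (0)(-5) = -3
Plane: x = -3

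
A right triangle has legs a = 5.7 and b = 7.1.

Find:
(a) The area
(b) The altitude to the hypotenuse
(a) Area = ½ab = ½·5.7·7.1 = 20.235
(b) Hypotenuse c = √(5.7² + 7.1²) = √82.9 = 9.10494
    Area = ½·c·h_c  →  h_c = 2·Area/c = 2·20.235/9.10494 = 4.445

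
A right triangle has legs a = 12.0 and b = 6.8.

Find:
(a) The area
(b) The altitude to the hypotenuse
(a) Area = ½ab = ½·12.0·6.8 = 40.8
(b) Hypotenuse c = √(12.0² + 6.8²) = √190.24 = 13.7928
    Area = ½·c·h_c  →  h_c = 2·Area/c = 2·40.8/13.7928 = 5.916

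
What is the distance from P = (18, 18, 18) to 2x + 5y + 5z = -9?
d = |2(18) + 5(18) + 5(18) - (-9)| / √(2² + 5² + 5²) = 225/√54 = 30.62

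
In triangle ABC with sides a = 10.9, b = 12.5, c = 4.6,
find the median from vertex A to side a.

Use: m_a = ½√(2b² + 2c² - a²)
m_a = ½√(2·12.5² + 2·4.6² - 10.9²)
m_a = ½√(312.5 + 42.32 - 118.81) = ½√236.01 = 7.681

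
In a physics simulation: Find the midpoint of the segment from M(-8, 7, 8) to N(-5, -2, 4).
Midpoint = ((-8-5)/2, (7-2)/2, (8+4)/2) = (-6.5, 2.5, 6)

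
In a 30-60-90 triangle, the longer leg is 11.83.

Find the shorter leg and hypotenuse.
In a 30-60-90 triangle, sides are in ratio 1 : √3 : 2.
Long leg = short leg·√3  →  short leg = 11.83/√3 = 6.83
Hypotenuse = 2·(short leg) = 2·11.83/√3 = 13.66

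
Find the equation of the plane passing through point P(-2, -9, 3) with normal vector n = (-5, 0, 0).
d = n·P = (-5)(-2) + (0)(-9) + (0)(3) = 10
Plane: -5x = 10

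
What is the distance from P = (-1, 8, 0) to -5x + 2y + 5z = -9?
d = |(-5)(-1) + 2(8) + 5(0) - (-9)| / √((-5)² + 2² + 5²) = 30/√54 = 4.082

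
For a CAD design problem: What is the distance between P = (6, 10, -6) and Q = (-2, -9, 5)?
d = √[(-8)² + (-19)² + (11)²] = √546 = 23.37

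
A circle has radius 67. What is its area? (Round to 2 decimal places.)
Area = pi * r²
Area = pi * 67²
Area = pi * 4489
Area = 14102.61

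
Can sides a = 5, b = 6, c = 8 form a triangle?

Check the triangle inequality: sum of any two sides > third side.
Yes, triangle inequality satisfied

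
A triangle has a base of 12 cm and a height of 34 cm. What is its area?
Area = (1/2) * base * height
Area = (1/2) * 12 * 34
Area = 204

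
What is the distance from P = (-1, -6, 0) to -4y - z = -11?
d = |0(-1) + (-4)(-6) + (-1)(0) - (-11)| / √(0² + (-4)² + (-1)²) = 35/√17 = 8.489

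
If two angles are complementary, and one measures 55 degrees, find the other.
Complementary angles sum to 90 degrees.
Other angle = 90 - 55
Other angle = 35 degrees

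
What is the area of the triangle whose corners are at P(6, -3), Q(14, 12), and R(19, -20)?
Using the coordinate formula: Area = (1/2)|x₁(y₂-y₃) + x₂(y₃-y₁) + x₃(y₁-y₂)|
Area = (1/2)|6(12-(-20)) + 14((-20)-(-3)) + 19((-3)-12)|
Area = (1/2)|6*32 + 14*(-17) + 19*(-15)|
Area = (1/2)|192 + (-238) + (-285)|
Area = (1/2)*331 = 165.50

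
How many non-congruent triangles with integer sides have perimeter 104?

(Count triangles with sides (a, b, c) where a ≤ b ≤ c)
With a ≤ b ≤ c and a + b + c = 104, the triangle inequality a + b > c gives c < 104/2, so c ≤ 51.
Iterate a from 1 to ⌊p/3⌋ = 34; for each a, b ranges from a to ⌊(p−a)/2⌋ with c = p − a − b, keeping only c ≥ b.
Triples: (2, 51, 51), (3, 50, 51), (4, 49, 51), …
Count = 225 triangles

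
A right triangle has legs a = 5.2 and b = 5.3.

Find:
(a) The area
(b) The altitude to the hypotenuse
(a) Area = ½ab = ½·5.2·5.3 = 13.78
(b) Hypotenuse c = √(5.2² + 5.3²) = √55.13 = 7.42496
    Area = ½·c·h_c  →  h_c = 2·Area/c = 2·13.78/7.42496 = 3.712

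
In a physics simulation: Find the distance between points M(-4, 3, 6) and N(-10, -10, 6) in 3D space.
d = √[(-6)² + (-13)² + (0)²] = √205 = 14.32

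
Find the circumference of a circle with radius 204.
Circumference = 2 * pi * r
Circumference = 2 * pi * 204
Circumference = 1281.77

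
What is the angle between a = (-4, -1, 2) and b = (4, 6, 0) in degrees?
a·b = -22, |a|² = 21, |b|² = 52
cos θ = -22/√1092 ≈ -0.6658
θ ≈ 131.7°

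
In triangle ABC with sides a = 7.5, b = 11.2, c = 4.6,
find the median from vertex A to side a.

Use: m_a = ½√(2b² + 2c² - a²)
m_a = ½√(2·11.2² + 2·4.6² - 7.5²)
m_a = ½√(250.88 + 42.32 - 56.25) = ½√236.95 = 7.697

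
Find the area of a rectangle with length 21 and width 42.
Area = length * width
Area = 21 * 42
Area = 882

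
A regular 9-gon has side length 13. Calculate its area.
For a regular 9-gon with side length s = 13:
Apothem a = s / (2*tan(pi/9)) = 13 / (2*tan(pi/9)) ≈ 17.8586
Perimeter P = 9 * 13 = 117
Area = (1/2) * P * a = (1/2) * 117 * 17.8586 = 1044.73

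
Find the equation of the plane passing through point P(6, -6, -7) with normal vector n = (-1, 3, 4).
d = n·P = (-1)(6) + (3)(-6) + (4)(-7) = -52
Plane: -x + 3y + 4z = -52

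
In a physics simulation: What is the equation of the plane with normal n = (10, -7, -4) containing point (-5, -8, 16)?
d = n·P = (10)(-5) + (-7)(-8) + (-4)(16) = -58
Plane: 10x - 7y - 4z = -58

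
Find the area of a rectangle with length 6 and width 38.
Area = length * width
Area = 6 * 38
Area = 228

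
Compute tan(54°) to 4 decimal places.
tan(54 degrees) = 1.3764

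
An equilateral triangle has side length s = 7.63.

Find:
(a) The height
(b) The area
(a) Height h = s·√3/2 = 7.63·√3/2 = 6.608
(b) Area = (√3/4)·s² = (√3/4)·7.63² = (√3/4)·58.2169 = 25.21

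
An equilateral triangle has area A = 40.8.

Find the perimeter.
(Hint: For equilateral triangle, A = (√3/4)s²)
A = (√3/4)s²  →  s² = 4A/√3 = 4·40.8/√3 = 94.2236
s = 9.70688
Perimeter = 3s = 29.12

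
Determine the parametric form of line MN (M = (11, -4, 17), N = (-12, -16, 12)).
Direction vector d = N - M = (-23, -12, -5)
x = 11 - 23t, y = -4 - 12t, z = 17 - 5t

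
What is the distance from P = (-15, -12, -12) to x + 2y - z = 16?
d = |1(-15) + 2(-12) + (-1)(-12) - (16)| / √(1² + 2² + (-1)²) = 43/√6 = 17.55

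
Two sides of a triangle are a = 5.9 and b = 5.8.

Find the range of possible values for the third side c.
By the triangle inequality: |a - b| < c < a + b
|5.9 - 5.8| < c < 5.9 + 5.8
0.1 < c < 11.7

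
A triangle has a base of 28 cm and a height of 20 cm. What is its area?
Area = (1/2) * base * height
Area = (1/2) * 28 * 20
Area = 280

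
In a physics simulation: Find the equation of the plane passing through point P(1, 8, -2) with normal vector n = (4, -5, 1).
d = n·P = (4)(1) + (-5)(8) + (1)(-2) = -38
Plane: 4x - 5y + z = -38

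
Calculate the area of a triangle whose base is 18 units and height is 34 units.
Area = (1/2) * base * height
Area = (1/2) * 18 * 34
Area = 306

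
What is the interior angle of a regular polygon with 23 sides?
Interior angle of a regular n-gon = (n-2)*180/n
Interior angle = (23-2)*180/23
Interior angle = 21*180/23
Interior angle = 3780/23
Interior angle = 164.35 degrees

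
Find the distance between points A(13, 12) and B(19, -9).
Using the distance formula: d = sqrt((x₂-x₁)² + (y₂-y₁)²)
dx = 19 - 13 = 6
dy = (-9) - 12 = -21
d = sqrt(6² + (-21)²) = sqrt(36 + 441) = sqrt(477) = 21.84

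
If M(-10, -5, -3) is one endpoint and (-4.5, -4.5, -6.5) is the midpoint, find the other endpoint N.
N = (2×(-4.5) - (-10), 2×(-4.5) - (-5), 2×(-6.5) - (-3)) = (1, -4, -10)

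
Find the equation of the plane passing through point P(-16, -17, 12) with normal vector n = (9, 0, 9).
d = n·P = (9)(-16) + (0)(-17) + (9)(12) = -36
Plane: 9x + 9z = -36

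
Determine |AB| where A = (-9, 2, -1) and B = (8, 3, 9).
d = √[(17)² + (1)² + (10)²] = √390 = 19.75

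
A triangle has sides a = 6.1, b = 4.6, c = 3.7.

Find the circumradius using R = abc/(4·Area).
s = (a+b+c)/2 = 7.2
Area = √(s(s-a)(s-b)(s-c)) = √(7.2·1.1·2.6·3.5) = 8.48952
R = abc/(4·Area) = (6.1·4.6·3.7)/(4·8.48952) = 103.822/33.95808 = 3.057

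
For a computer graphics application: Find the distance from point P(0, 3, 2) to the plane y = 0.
d = |0(0) + 1(3) + 0(2) - (0)| / √(0² + 1² + 0²) = 3/√1 = 3.0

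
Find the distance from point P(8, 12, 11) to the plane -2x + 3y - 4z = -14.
d = |(-2)(8) + 3(12) + (-4)(11) - (-14)| / √((-2)² + 3² + (-4)²) = 10/√29 = 1.857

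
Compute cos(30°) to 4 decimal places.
cos(30 degrees) = sqrt(3)/2
Decimal approximation: 0.866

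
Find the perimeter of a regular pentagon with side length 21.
Perimeter = number of sides * side length
Perimeter = 5 * 21
Perimeter = 105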